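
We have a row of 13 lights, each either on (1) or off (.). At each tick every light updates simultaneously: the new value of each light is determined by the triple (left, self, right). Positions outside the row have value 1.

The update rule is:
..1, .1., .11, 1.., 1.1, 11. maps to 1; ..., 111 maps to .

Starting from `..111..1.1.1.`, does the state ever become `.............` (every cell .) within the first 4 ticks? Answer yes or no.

no

tick 1: 111.111111111
tick 2: ..111........
tick 3: 111.11......1
tick 4: ..11111....11
tick 4 is ..11111....11, still not uniform .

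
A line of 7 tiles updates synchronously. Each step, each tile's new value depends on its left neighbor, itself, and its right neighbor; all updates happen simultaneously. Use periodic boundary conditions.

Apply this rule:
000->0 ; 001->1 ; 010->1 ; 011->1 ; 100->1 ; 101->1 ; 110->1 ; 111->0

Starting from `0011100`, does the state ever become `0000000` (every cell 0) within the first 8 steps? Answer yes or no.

step 1: 0110110
step 2: 1111111
step 3: 0000000
all cells are 0 at step 3

yes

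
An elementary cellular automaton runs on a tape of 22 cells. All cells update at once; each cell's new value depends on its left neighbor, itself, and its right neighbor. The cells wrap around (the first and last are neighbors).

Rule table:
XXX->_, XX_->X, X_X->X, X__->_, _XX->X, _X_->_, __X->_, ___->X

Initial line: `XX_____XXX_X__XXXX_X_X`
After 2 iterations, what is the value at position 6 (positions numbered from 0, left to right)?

X

_X_XXX_X_XX___X__XX_XX
X_XX_XX_XXX_X____XXXXX
position 6 holds X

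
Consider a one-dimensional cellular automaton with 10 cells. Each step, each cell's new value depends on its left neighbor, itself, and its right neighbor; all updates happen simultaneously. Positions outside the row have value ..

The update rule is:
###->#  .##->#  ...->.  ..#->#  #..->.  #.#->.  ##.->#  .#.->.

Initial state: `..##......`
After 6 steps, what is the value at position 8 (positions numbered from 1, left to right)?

step 1: .###......
step 2: ####......
step 3: ####......  (fixed point — unchanged through step 6)
position 8 holds .

.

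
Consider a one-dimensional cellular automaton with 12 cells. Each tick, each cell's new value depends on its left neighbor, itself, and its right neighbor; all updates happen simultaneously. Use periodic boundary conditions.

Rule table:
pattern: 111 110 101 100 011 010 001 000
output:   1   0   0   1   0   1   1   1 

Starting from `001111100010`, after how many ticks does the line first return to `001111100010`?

110111011111
100010001111
011111110111
001111100010

4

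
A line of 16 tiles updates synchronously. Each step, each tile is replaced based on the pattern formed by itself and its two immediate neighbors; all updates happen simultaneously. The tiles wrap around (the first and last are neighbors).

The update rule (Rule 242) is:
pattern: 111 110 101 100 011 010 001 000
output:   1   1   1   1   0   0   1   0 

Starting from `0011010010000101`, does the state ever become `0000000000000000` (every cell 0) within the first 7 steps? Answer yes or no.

no

1101101101001010
0110110110110101
1011011011011010
0101101101101101
1010110110110110
0101011011011011
1010101101101101
step 7 is 1010101101101101, still not uniform 0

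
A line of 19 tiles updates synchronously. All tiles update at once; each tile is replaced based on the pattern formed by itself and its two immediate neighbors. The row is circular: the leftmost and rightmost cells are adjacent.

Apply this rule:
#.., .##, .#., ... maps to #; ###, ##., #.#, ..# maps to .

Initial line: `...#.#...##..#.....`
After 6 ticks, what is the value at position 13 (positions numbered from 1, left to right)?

##.#.###.#.#.######
...#.#...#.#.#.....
##.#.###.#.#.######  (repeats tick 1; period 2)
tick 6: ...#.#...#.#.#.....
position 13 holds .

.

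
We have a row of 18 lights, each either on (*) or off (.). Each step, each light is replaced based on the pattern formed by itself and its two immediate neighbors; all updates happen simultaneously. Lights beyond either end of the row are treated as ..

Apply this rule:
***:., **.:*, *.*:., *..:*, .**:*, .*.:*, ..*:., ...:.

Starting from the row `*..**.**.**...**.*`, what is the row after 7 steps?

**.**.**.***..**.*
**.**.**.*.**.**.*
**.**.**.*.**.**.*  (fixed point — unchanged through step 7)

**.**.**.*.**.**.*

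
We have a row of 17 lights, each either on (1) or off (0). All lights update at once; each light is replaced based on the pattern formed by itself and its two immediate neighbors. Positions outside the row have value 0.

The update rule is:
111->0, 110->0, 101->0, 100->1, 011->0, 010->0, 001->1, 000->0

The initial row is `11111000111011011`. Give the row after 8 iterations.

10000000000000100

00000101000000000
00001000100000000
00010101010000000
00100000001000000
01010000010100000
10001000100010000
01010101010101000
10000000000000100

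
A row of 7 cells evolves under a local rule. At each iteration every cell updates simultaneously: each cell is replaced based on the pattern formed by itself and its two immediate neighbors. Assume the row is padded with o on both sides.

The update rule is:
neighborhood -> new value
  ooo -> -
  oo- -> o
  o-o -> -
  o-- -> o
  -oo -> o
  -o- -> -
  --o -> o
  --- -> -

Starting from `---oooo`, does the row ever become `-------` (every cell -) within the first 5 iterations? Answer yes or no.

no

o-oo---
o-ooo-o
o-o-o-o
o-----o
oo---oo
iteration 5 is oo---oo, still not uniform -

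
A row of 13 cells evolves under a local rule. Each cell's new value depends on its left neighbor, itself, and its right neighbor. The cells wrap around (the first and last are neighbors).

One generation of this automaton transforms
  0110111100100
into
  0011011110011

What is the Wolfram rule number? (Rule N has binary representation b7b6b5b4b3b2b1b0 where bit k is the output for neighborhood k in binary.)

241

position 5: 111 → 1  (bit 7 = 1)
position 2: 110 → 1  (bit 6 = 1)
position 3: 101 → 1  (bit 5 = 1)
position 8: 100 → 1  (bit 4 = 1)
position 1: 011 → 0  (bit 3 = 0)
position 10: 010 → 0  (bit 2 = 0)
position 0: 001 → 0  (bit 1 = 0)
position 12: 000 → 1  (bit 0 = 1)
bits b7..b0 = 11110001 = 241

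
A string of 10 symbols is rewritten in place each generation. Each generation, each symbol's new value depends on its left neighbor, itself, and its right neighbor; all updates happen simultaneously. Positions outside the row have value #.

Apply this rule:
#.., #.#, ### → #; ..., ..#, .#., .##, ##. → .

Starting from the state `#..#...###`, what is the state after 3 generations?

.#.#..#...

generation 1: .#..#...##
generation 2: #.#..#...#
generation 3: .#.#..#...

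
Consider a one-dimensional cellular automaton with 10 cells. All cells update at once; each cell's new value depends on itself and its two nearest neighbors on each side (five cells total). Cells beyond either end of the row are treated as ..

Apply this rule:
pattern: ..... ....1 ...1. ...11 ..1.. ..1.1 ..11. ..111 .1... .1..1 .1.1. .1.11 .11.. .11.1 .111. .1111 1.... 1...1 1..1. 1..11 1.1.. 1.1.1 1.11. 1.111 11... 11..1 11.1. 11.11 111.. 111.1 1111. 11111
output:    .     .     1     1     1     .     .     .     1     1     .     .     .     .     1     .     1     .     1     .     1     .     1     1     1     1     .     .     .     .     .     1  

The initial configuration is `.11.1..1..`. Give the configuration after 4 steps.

1...111111
11.1..11..
...11...11
..1..1.1..

..1..1.1..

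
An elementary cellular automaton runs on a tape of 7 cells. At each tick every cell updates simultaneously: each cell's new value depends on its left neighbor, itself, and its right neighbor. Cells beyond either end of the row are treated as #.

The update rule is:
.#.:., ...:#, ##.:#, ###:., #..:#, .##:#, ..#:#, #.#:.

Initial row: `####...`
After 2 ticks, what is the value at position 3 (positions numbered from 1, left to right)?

#

...####
####...
position 3 holds #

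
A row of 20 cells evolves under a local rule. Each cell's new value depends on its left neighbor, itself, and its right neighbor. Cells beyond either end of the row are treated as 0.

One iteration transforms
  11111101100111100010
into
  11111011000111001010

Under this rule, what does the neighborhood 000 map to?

At position 16 the neighborhood is 000; the next row has 1 there.

1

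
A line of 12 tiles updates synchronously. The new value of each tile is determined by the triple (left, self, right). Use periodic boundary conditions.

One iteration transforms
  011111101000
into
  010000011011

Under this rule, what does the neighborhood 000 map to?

At position 10 the neighborhood is 000; the next row has 1 there.

1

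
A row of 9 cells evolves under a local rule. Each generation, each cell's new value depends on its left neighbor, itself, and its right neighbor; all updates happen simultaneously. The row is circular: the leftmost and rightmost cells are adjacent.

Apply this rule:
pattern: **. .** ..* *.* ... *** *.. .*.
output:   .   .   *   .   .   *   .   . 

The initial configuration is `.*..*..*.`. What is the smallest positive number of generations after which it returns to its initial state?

3

generation 1: *..*..*..
generation 2: ..*..*..*
generation 3: .*..*..*.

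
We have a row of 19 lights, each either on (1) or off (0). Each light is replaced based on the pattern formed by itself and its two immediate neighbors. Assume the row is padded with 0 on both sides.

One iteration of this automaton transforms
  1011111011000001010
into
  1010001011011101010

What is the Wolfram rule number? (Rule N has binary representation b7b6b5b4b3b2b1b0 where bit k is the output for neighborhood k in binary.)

position 3: 111 → 0  (bit 7 = 0)
position 6: 110 → 1  (bit 6 = 1)
position 1: 101 → 0  (bit 5 = 0)
position 10: 100 → 0  (bit 4 = 0)
position 2: 011 → 1  (bit 3 = 1)
position 0: 010 → 1  (bit 2 = 1)
position 14: 001 → 0  (bit 1 = 0)
position 11: 000 → 1  (bit 0 = 1)
bits b7..b0 = 01001101 = 77

77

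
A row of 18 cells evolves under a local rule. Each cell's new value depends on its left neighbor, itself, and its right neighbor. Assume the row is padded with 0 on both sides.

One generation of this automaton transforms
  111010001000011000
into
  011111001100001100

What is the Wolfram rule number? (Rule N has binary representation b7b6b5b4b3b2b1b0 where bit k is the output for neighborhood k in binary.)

position 1: 111 → 1  (bit 7 = 1)
position 2: 110 → 1  (bit 6 = 1)
position 3: 101 → 1  (bit 5 = 1)
position 5: 100 → 1  (bit 4 = 1)
position 0: 011 → 0  (bit 3 = 0)
position 4: 010 → 1  (bit 2 = 1)
position 7: 001 → 0  (bit 1 = 0)
position 6: 000 → 0  (bit 0 = 0)
bits b7..b0 = 11110100 = 244

244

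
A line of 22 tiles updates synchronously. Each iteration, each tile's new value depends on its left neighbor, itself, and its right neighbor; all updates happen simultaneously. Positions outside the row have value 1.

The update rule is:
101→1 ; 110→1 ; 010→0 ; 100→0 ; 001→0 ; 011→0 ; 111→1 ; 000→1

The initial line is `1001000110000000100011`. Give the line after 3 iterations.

1101011100101111001110

1000010010111110001001
1011000001011110100000
1101011100101111001110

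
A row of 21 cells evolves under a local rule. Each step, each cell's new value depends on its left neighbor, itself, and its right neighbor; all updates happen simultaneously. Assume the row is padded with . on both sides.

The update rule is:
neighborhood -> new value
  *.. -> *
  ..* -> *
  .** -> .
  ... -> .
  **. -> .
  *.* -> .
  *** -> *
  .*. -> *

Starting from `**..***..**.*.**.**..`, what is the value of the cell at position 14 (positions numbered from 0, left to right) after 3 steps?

*

..**.*.**...*......*.
.*...*...*.***....***
***.***.**..*.*..*.*.
position 14 holds *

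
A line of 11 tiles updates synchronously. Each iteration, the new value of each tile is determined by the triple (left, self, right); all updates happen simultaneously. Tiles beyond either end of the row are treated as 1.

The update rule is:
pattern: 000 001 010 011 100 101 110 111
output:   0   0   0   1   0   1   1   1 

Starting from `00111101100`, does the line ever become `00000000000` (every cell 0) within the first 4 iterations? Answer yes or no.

iteration 1: 00111111100
iteration 2: 00111111100  (fixed point — unchanged through iteration 4)
iteration 4 is 00111111100, still not uniform 0

no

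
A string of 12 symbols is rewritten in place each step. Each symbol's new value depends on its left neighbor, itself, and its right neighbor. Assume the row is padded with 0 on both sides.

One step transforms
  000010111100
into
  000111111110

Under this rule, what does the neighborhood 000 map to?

0

At position 0 the neighborhood is 000; the next row has 0 there.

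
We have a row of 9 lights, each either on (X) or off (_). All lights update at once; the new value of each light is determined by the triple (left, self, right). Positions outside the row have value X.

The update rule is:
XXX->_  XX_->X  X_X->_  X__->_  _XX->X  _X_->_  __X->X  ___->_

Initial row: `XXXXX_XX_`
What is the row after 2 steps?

___X__XX_

____X_XX_
___X__XX_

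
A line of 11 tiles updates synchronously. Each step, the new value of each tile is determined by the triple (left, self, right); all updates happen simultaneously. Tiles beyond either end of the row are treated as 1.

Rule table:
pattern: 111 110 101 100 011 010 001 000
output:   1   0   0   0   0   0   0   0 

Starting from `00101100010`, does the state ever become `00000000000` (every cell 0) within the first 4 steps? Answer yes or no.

yes

step 1: 00000000000
all cells are 0 at step 1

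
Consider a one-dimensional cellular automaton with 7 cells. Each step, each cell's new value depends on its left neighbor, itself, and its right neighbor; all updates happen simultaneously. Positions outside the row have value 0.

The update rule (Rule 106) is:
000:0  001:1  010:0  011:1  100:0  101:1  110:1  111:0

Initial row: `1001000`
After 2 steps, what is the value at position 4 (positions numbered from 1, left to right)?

0010000
0100000
position 4 holds 0

0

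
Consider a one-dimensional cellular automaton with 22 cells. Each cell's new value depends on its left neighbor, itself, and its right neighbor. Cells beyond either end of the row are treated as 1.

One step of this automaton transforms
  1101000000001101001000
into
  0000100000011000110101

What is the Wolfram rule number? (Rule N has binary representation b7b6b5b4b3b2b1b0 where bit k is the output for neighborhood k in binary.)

position 0: 111 → 0  (bit 7 = 0)
position 1: 110 → 0  (bit 6 = 0)
position 2: 101 → 0  (bit 5 = 0)
position 4: 100 → 1  (bit 4 = 1)
position 12: 011 → 1  (bit 3 = 1)
position 3: 010 → 0  (bit 2 = 0)
position 11: 001 → 1  (bit 1 = 1)
position 5: 000 → 0  (bit 0 = 0)
bits b7..b0 = 00011010 = 26

26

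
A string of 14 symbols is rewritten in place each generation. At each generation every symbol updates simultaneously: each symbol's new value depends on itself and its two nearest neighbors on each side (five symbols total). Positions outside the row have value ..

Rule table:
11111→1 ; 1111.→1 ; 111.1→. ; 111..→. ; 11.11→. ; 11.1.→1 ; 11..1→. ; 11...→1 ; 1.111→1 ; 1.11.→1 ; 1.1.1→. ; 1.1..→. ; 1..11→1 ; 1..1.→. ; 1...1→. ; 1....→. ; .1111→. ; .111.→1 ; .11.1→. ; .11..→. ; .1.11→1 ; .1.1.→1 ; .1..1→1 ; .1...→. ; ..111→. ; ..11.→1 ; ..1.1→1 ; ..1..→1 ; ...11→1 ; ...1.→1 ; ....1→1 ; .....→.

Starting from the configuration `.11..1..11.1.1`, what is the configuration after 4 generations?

generation 1: 11...1111.1.1.
generation 2: 1.1.1..1.1.1..
generation 3: 11.1.1.11.1...
generation 4: 1.1.1.11.1....

1.1.1.11.1....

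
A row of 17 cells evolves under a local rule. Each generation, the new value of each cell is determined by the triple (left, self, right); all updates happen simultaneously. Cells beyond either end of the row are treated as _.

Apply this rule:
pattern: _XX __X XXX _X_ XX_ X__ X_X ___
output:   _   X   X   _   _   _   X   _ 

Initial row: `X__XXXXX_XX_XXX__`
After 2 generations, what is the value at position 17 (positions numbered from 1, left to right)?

__X_XXX_X__X_X___
_X_X_X_X__X_X____
position 17 holds _

_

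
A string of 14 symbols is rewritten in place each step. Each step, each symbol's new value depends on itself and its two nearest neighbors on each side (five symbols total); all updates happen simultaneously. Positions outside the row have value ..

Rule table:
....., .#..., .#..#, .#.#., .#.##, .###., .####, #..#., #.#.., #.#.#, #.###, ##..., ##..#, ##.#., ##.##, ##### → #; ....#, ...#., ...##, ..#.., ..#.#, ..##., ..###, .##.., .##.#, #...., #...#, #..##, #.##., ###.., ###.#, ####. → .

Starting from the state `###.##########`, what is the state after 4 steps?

#...##..#...##

.#.#########..
..########..#.
...#####..##.#
#...##..#...##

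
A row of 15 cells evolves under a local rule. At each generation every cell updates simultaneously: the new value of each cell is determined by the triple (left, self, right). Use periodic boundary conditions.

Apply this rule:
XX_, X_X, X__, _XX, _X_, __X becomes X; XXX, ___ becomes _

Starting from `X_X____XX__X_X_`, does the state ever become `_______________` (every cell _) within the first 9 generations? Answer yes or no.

generation 1: XXXX__XXXXXXXXX
generation 2: ___XXXX________
generation 3: __XX__XX_______
generation 4: _XXXXXXXX______
generation 5: XX______XX_____
generation 6: XXX____XXXX___X
generation 7: __XX__XX__XX_XX
generation 8: XXXXXXXXXXXXXXX
generation 9: _______________
all cells are _ at generation 9

yes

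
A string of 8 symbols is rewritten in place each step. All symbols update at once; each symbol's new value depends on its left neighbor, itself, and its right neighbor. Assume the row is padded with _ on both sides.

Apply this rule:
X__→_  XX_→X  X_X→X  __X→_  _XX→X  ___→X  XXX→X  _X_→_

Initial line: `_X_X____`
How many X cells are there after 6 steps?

7

step 1: __X__XXX
step 2: X____XXX
step 3: __XX_XXX
step 4: X_XXXXXX
step 5: _XXXXXXX
step 6: _XXXXXXX
count of X: 7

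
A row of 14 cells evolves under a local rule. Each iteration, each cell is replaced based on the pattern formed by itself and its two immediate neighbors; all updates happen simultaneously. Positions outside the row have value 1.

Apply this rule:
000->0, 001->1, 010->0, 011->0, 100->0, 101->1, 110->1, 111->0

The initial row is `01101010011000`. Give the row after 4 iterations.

iteration 1: 10110100101001
iteration 2: 11011001010010
iteration 3: 01101010100101
iteration 4: 10110101001010

10110101001010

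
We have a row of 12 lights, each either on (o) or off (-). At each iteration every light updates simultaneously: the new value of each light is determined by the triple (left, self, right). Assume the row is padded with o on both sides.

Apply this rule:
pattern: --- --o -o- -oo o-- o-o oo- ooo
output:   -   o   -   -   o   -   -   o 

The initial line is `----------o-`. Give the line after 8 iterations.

o--o----oo--

iteration 1: o--------o--
iteration 2: -o------o-oo
iteration 3: --o----o---o
iteration 4: oo-o--o-o-o-
iteration 5: o---oo------
iteration 6: -o-o--o----o
iteration 7: ----oo-o--o-
iteration 8: o--o----oo--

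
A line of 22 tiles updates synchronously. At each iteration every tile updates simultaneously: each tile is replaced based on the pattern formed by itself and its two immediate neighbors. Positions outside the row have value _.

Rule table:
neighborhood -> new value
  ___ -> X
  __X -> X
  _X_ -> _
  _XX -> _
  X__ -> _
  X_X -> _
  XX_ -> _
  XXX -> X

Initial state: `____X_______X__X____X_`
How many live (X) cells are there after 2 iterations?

iteration 1: XXXX__XXXXXX__X__XXX__
iteration 2: _XX__X_XXXX__X__X_X__X
count of X: 11

11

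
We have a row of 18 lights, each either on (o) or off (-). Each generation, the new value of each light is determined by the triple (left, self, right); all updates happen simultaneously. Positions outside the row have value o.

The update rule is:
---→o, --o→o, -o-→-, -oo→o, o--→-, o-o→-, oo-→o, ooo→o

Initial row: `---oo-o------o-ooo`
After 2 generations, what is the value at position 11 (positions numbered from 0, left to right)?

-oooo---ooooo--ooo
-oooo-ooooooo-oooo
position 11 holds o

o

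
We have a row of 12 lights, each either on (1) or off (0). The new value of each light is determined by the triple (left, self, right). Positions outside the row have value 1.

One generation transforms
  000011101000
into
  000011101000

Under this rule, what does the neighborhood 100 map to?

At position 0 the neighborhood is 100; the next row has 0 there.

0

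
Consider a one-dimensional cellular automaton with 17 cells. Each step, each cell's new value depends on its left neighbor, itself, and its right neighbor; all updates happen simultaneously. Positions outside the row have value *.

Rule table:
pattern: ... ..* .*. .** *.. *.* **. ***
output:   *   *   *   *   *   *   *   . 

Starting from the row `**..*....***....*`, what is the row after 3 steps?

.*********.******
**.......***.....
.*********.******

.*********.******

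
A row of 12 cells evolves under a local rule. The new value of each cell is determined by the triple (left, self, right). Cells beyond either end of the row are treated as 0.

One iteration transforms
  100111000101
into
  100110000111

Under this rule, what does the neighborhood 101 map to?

At position 10 the neighborhood is 101; the next row has 1 there.

1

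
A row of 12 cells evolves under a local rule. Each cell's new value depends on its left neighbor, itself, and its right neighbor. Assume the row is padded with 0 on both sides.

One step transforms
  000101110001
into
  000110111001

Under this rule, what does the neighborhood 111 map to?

At position 6 the neighborhood is 111; the next row has 1 there.

1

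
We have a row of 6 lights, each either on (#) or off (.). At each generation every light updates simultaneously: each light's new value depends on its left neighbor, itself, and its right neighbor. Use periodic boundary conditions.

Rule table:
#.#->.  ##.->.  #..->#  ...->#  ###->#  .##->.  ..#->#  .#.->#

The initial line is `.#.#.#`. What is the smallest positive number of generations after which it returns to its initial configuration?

1

.#.#.#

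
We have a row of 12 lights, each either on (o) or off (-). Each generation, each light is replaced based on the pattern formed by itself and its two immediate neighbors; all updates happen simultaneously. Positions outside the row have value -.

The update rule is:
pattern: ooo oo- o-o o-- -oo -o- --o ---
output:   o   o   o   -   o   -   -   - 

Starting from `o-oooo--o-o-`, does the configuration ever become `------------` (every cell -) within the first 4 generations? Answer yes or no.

-ooooo---o--
-ooooo------
-ooooo------  (fixed point — unchanged through generation 4)
generation 4 is -ooooo------, still not uniform -

no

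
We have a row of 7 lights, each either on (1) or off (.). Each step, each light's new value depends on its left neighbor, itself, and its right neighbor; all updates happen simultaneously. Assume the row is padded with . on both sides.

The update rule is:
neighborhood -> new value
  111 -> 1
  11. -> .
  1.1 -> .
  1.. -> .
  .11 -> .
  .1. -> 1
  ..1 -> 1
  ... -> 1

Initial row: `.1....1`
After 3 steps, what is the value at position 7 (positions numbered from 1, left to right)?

11.1111
....11.
1111...
position 7 holds .

.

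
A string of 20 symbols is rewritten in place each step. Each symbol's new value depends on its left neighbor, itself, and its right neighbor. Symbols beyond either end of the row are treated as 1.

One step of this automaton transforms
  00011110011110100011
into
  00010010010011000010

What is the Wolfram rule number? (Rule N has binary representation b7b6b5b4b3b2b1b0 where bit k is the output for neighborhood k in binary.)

position 4: 111 → 0  (bit 7 = 0)
position 6: 110 → 1  (bit 6 = 1)
position 13: 101 → 1  (bit 5 = 1)
position 0: 100 → 0  (bit 4 = 0)
position 3: 011 → 1  (bit 3 = 1)
position 14: 010 → 0  (bit 2 = 0)
position 2: 001 → 0  (bit 1 = 0)
position 1: 000 → 0  (bit 0 = 0)
bits b7..b0 = 01101000 = 104

104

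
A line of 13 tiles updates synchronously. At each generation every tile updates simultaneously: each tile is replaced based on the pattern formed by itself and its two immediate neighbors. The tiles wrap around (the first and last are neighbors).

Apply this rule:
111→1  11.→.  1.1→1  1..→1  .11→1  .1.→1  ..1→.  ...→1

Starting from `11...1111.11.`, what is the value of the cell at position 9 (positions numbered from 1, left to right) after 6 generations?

1

1.11.111.11.1
.11.111.11.11
11.111.11.11.
1.111.11.11.1
.111.11.11.11
111.11.11.11.
position 9 holds 1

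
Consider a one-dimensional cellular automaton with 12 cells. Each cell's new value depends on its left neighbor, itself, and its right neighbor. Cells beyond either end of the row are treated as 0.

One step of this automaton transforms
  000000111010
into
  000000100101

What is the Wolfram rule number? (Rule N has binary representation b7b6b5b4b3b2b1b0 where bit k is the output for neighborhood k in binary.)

56

position 7: 111 → 0  (bit 7 = 0)
position 8: 110 → 0  (bit 6 = 0)
position 9: 101 → 1  (bit 5 = 1)
position 11: 100 → 1  (bit 4 = 1)
position 6: 011 → 1  (bit 3 = 1)
position 10: 010 → 0  (bit 2 = 0)
position 5: 001 → 0  (bit 1 = 0)
position 0: 000 → 0  (bit 0 = 0)
bits b7..b0 = 00111000 = 56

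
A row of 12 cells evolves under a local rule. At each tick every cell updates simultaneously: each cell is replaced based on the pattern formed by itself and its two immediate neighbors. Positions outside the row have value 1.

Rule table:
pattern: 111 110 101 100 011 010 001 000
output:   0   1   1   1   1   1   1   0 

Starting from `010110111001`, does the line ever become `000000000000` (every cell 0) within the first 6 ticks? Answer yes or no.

no

111111101111
000000111000
100001101101
110011111111
011110000000
110011000001
tick 6 is 110011000001, still not uniform 0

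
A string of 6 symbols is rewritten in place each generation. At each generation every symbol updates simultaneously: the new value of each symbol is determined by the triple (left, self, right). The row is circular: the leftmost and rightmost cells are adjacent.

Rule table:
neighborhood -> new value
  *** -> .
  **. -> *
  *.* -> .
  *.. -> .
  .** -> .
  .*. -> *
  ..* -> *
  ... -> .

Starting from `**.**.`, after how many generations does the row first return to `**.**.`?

2

generation 1: .*..*.
generation 2: **.**.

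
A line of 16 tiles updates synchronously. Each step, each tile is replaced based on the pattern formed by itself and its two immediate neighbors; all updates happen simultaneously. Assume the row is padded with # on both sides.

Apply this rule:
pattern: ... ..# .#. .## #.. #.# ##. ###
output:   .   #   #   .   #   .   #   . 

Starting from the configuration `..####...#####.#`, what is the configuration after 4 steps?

step 1: ##...##.#....#..
step 2: .##.#.#.##..####
step 3: ..#.#.#..###....
step 4: ###.#.###..##..#

###.#.###..##..#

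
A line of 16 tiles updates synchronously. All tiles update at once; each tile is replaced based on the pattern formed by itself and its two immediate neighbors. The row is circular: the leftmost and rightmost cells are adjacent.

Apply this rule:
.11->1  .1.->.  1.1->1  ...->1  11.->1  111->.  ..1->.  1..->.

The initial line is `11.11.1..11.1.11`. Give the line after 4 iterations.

.11111...111.11.
.1...1.1.1.1111.
...1..1.1.11..1.
11.....1.111....

11.....1.111....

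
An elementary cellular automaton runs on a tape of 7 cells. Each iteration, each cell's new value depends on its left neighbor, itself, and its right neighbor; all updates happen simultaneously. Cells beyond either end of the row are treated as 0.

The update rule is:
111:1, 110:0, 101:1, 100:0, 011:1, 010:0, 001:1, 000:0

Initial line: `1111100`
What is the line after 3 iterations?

1100000

1111000
1110000
1100000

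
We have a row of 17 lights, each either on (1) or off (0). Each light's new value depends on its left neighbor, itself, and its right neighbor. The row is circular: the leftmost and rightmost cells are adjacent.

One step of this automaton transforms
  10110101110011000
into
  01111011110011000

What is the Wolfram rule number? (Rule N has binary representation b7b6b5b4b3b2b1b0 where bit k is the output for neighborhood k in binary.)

position 8: 111 → 1  (bit 7 = 1)
position 3: 110 → 1  (bit 6 = 1)
position 1: 101 → 1  (bit 5 = 1)
position 10: 100 → 0  (bit 4 = 0)
position 2: 011 → 1  (bit 3 = 1)
position 0: 010 → 0  (bit 2 = 0)
position 11: 001 → 0  (bit 1 = 0)
position 15: 000 → 0  (bit 0 = 0)
bits b7..b0 = 11101000 = 232

232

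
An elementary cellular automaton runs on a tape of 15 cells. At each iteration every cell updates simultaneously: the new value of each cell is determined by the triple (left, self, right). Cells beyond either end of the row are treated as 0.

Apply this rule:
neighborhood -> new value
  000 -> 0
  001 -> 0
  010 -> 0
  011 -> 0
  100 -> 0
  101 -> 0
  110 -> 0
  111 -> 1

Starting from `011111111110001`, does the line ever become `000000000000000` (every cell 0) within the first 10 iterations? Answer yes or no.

001111111100000
000111111000000
000011110000000
000001100000000
000000000000000
all cells are 0 at iteration 5

yes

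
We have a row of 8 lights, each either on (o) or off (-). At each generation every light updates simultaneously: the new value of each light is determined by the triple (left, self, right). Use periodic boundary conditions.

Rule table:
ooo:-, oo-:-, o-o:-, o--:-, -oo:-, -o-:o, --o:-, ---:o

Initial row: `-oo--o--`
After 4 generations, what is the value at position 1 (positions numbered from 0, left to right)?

-----o-o
-ooo-o-o
-----o-o  (repeats generation 1; period 2)
generation 4: -ooo-o-o
position 1 holds o

o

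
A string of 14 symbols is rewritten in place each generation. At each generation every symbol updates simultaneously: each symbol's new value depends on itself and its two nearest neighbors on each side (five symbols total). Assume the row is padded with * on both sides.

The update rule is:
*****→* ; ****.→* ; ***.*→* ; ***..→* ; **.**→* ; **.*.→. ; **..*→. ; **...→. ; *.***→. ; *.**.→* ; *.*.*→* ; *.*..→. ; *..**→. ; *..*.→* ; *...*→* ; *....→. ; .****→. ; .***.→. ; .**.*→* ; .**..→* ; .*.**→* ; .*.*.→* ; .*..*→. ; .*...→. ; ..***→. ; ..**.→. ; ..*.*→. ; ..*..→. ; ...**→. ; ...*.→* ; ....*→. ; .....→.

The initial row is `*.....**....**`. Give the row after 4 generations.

generation 1: *......*......
generation 2: *.....*.......
generation 3: *....*........
generation 4: *...*.........

*...*.........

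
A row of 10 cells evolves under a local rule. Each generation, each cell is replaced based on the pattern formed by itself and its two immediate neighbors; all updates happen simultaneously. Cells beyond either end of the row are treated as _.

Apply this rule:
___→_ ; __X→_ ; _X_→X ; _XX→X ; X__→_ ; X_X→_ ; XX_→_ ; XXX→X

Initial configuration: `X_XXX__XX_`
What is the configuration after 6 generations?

X_X____X__

X_XX___X__
X_X____X__
X_X____X__  (fixed point — unchanged through generation 6)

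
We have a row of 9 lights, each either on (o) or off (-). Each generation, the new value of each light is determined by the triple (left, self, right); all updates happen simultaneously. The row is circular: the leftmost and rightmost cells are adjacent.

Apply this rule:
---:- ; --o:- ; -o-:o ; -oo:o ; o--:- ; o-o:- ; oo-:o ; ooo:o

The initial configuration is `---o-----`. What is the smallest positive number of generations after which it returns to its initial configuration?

---o-----

1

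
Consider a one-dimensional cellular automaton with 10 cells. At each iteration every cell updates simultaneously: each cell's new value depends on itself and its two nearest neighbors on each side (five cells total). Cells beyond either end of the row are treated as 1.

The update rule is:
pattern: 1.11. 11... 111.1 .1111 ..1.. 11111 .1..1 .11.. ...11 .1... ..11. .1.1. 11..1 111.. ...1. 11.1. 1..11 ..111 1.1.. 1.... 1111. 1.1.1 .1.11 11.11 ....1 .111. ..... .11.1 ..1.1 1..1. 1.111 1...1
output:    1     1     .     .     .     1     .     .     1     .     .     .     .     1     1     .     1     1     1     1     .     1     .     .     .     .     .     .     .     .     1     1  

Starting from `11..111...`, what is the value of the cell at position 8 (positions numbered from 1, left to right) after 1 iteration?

iteration 1: .1.11.1111
position 8 holds 1

1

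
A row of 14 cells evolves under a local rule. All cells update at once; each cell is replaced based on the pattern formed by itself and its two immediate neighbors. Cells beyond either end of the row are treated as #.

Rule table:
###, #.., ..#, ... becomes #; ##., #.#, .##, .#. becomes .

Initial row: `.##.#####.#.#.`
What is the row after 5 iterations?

##...###...###

.....###......
#####.#.######
####.....#####
###.#####.####
##...###...###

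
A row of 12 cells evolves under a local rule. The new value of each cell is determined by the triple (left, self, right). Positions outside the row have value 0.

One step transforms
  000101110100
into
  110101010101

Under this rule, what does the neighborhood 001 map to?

At position 2 the neighborhood is 001; the next row has 0 there.

0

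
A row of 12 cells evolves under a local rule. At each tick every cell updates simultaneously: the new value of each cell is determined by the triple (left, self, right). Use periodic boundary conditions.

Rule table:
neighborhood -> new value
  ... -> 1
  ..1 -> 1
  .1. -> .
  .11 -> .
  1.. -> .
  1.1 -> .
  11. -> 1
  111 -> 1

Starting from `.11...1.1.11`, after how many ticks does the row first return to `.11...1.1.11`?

..1.11.....1
.1...1.1111.
1..11...111.
..1.1.11.11.
11.....1..1.
.1.1111..1..
1...111.1..1
1.11.11...1.
...1..1.11..
111..1...1.1
111.1..11...
.11...1.1.11

12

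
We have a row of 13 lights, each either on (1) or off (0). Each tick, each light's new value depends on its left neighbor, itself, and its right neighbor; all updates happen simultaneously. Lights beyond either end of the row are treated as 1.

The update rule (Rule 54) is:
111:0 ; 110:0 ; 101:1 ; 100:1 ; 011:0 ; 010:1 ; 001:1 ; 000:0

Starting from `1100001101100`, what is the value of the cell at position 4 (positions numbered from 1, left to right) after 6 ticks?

0

0010010010011
1111111111100
0000000000011
1000000000100
0100000001111
1110000010000
position 4 holds 0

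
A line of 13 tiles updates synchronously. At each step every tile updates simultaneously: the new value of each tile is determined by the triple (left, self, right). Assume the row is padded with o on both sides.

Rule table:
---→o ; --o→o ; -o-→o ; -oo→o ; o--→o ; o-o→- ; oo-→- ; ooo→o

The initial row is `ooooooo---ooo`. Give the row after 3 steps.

oooo-oooooooo

step 1: oooooo-oooooo
step 2: ooooo--oooooo
step 3: oooo-oooooooo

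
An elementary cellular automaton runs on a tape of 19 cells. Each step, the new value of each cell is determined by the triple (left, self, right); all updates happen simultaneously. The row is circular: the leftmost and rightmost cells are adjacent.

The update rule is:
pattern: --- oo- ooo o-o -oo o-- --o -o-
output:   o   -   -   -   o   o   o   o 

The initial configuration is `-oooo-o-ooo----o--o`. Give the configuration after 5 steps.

ooo----------oooooo

-o----o-o--oooooooo
-oooooo-oooo-------
oo------o---ooooooo
--ooooooooooo------
ooo----------oooooo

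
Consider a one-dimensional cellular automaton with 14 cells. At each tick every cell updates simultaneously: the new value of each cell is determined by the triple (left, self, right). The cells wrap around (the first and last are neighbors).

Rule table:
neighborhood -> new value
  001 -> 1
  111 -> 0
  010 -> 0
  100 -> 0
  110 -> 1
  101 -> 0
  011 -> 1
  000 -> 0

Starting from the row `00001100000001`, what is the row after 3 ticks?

00011100000010
00110100000100
01110000001000

01110000001000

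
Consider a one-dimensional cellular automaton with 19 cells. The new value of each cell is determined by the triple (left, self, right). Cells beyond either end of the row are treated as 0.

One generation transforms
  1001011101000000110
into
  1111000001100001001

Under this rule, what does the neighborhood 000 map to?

At position 11 the neighborhood is 000; the next row has 0 there.

0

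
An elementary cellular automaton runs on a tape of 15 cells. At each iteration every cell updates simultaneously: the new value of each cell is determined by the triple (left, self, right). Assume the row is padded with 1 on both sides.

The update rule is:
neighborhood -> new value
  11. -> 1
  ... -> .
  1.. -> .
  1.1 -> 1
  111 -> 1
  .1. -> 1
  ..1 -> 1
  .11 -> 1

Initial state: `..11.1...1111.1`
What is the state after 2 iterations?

iteration 1: .11111..1111111
iteration 2: 111111.11111111

111111.11111111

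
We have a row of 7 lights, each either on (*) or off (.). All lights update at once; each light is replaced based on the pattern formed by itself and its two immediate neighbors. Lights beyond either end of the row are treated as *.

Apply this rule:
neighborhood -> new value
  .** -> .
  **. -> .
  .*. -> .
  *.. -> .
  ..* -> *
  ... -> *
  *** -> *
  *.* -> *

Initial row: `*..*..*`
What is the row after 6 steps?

*.*.*.*

..*..*.
.*..*.*
*..*.*.
..*.*.*
.*.*.*.
*.*.*.*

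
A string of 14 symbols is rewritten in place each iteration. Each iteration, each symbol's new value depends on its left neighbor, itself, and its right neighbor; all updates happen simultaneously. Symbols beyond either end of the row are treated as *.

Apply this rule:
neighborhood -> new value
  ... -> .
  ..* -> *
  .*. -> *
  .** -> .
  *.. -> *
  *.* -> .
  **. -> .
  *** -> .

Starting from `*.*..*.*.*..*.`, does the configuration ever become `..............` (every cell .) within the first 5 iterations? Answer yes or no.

..****.*.****.
**.....*......
..*...***....*
****.*...*..*.
.....**.*****.
iteration 5 is .....**.*****., still not uniform .

no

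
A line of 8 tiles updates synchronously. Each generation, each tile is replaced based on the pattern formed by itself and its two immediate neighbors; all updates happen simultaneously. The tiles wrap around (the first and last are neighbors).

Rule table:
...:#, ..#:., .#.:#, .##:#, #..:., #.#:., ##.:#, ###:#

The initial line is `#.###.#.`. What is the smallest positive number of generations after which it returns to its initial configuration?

1

#.###.#.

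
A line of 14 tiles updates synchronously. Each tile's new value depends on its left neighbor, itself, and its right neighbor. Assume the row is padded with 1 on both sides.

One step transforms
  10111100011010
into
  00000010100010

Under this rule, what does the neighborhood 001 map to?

1

At position 8 the neighborhood is 001; the next row has 1 there.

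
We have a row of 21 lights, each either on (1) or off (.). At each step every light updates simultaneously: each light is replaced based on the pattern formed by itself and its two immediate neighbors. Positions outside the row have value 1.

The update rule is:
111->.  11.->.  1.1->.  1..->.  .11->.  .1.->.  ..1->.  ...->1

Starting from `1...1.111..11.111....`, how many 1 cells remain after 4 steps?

13

..1...............11.
....1111111111111....
.11...............11.
....1111111111111....
count of 1: 13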